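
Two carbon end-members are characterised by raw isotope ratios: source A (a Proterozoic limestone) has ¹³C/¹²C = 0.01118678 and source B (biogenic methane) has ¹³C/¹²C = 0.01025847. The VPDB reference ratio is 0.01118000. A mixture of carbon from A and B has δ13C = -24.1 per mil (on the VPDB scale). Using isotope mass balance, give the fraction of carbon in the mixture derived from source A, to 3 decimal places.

0.702

δ_A = (0.01118678/0.01118000 − 1)×1000 = (1.000606 − 1)×1000 = 0.606 per mil
δ_B = (0.01025847/0.01118000 − 1)×1000 = (0.917573 − 1)×1000 = -82.427 per mil
f_A = (δ_mix − δ_B)/(δ_A − δ_B) = (-24.1 − (-82.427))/(0.606 − (-82.427))
f_A = 58.327 / 83.033 = 0.7025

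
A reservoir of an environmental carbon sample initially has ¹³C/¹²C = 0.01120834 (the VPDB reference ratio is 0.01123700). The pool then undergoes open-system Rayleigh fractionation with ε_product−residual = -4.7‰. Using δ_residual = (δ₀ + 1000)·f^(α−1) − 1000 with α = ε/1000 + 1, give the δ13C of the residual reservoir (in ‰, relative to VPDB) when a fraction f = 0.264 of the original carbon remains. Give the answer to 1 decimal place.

δ₀ = (0.01120834/0.01123700 − 1)×1000 = (0.997449 − 1)×1000 = -2.551‰
α − 1 = ε/1000 = -0.0047
f^(α−1) = 0.264^(-0.0047) = 1.006279
δ_res = (-2.551 + 1000) × 1.006279 − 1000 = 1003.713 − 1000 = 3.71‰

3.7‰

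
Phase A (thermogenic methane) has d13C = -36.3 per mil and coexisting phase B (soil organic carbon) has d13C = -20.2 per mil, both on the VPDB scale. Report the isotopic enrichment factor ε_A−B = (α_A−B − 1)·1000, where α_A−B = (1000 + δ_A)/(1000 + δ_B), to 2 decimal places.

-16.43 per mil

α_A−B = (1000 + -36.3) / (1000 + -20.2) = 963.7 / 979.8 = 0.983568
ε_A−B = (0.983568 − 1) × 1000 = -16.432 per mil
(The approximation ε ≈ δ_A − δ_B would give -16.1 per mil.)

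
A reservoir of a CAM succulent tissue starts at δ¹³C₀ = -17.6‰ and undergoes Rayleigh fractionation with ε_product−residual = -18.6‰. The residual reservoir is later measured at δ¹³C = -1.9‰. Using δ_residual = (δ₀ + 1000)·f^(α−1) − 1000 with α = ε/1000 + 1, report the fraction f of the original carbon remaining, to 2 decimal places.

α − 1 = ε/1000 = -0.0186
(δ_res + 1000)/(δ₀ + 1000) = (-1.9 + 1000)/(-17.6 + 1000) = 998.1/982.4 = 1.015981
f = 1.015981^(1/-0.0186) = exp(ln(1.015981)/-0.0186) = exp(0.01585/-0.0186)
f = exp(-0.8524) = 0.4264

0.43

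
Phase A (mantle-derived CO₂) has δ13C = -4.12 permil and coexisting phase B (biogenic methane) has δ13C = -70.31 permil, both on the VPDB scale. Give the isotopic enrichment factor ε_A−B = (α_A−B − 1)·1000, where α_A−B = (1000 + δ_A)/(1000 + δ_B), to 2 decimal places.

71.20 permil

α_A−B = (1000 + -4.12) / (1000 + -70.31) = 995.88 / 929.69 = 1.071196
ε_A−B = (1.071196 − 1) × 1000 = 71.196 permil
(The approximation ε ≈ δ_A − δ_B would give 66.19 permil.)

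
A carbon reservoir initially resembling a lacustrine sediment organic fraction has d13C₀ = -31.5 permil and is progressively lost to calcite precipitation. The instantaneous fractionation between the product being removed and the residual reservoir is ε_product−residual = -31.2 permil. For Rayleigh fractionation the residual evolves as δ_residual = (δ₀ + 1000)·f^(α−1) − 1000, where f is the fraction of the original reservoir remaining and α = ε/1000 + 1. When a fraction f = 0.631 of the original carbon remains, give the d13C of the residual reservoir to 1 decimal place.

-17.5 permil

Rayleigh residual: δ_res = (δ₀ + 1000)·f^(α−1) − 1000
α = ε/1000 + 1 = 0.96880, so α − 1 = -0.03120
f^(α−1) = 0.631^(-0.03120) = 1.014470
δ_res = (-31.5 + 1000) × 1.014470 − 1000 = 982.514 − 1000 = -17.49 permil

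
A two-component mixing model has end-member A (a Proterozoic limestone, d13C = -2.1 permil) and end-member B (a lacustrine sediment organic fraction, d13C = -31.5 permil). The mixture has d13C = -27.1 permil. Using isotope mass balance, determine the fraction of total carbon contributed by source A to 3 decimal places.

δ_mix = f_A·δ_A + (1 − f_A)·δ_B  ⇒  f_A = (δ_mix − δ_B)/(δ_A − δ_B)
f_A = (-27.1 − (-31.5)) / (-2.1 − (-31.5))
f_A = 4.4 / 29.4 = 0.1497

0.150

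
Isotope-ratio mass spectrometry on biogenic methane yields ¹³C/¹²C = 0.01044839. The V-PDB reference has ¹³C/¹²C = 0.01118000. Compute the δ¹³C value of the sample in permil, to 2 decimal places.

-65.44 permil

δ¹³C = (R_sample / R_standard − 1) × 1000
R_sample / R_standard = 0.01044839 / 0.01118000 = 0.934561
δ¹³C = (0.934561 − 1) × 1000 = -65.439 permil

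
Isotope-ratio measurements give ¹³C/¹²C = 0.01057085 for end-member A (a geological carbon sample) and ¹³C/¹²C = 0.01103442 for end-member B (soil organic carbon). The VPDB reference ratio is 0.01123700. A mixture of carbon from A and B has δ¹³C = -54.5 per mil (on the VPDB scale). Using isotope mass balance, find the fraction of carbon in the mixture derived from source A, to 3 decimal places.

0.884

δ_A = (0.01057085/0.01123700 − 1)×1000 = (0.940718 − 1)×1000 = -59.282 per mil
δ_B = (0.01103442/0.01123700 − 1)×1000 = (0.981972 − 1)×1000 = -18.028 per mil
f_A = (δ_mix − δ_B)/(δ_A − δ_B) = (-54.5 − (-18.028))/(-59.282 − (-18.028))
f_A = -36.472 / -41.254 = 0.8841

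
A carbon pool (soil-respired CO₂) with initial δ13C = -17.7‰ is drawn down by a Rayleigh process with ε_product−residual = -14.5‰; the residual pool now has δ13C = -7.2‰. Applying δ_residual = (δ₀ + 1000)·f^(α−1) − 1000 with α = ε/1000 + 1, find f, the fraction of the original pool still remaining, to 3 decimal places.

α − 1 = ε/1000 = -0.0145
(δ_res + 1000)/(δ₀ + 1000) = (-7.2 + 1000)/(-17.7 + 1000) = 992.8/982.3 = 1.010689
f = 1.010689^(1/-0.0145) = exp(ln(1.010689)/-0.0145) = exp(0.01063/-0.0145)
f = exp(-0.7333) = 0.4803

0.480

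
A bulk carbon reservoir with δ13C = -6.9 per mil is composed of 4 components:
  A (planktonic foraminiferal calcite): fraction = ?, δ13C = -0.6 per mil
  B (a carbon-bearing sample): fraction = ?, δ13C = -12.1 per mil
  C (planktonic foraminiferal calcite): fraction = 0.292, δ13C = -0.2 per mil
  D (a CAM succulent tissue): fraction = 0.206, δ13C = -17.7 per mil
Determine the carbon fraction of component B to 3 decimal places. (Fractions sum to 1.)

Let f_B and f_A be the unknown fractions; fractions sum to 1 so f_B + f_A = 0.502.
Mass balance: Σ fᵢ·δᵢ = δ_bulk ⇒ f_B·(-12.1) + f_A·(-0.6) = -6.9 − (-3.705) = -3.195
Substitute f_A = 0.502 − f_B:
f_B·(-12.1 − -0.6) = -3.195 − 0.502×(-0.6) = -2.894
f_B = -2.894 / -11.5 = 0.2517

0.252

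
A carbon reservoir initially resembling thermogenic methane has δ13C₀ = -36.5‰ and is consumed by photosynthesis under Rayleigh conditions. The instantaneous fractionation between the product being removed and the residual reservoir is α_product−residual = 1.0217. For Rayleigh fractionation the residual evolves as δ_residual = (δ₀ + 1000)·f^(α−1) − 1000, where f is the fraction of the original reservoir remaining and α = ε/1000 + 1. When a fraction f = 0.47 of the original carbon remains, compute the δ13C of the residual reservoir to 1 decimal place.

Rayleigh residual: δ_res = (δ₀ + 1000)·f^(α−1) − 1000
α − 1 = 0.02170
f^(α−1) = 0.47^(0.02170) = 0.983749
δ_res = (-36.5 + 1000) × 0.983749 − 1000 = 947.843 − 1000 = -52.16‰

-52.2‰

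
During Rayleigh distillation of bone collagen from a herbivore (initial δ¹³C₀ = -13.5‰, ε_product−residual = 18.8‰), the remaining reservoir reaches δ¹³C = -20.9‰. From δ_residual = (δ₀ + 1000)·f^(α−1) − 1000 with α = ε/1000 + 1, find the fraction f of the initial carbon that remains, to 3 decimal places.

0.670

α − 1 = ε/1000 = 0.0188
(δ_res + 1000)/(δ₀ + 1000) = (-20.9 + 1000)/(-13.5 + 1000) = 979.1/986.5 = 0.992499
f = 0.992499^(1/0.0188) = exp(ln(0.992499)/0.0188) = exp(-0.00753/0.0188)
f = exp(-0.4005) = 0.6700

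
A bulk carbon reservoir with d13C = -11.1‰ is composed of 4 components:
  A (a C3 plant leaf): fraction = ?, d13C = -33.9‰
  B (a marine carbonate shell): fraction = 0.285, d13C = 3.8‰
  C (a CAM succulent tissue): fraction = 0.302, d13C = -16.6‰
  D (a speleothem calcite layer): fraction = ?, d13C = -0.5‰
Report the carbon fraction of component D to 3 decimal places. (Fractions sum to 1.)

0.205

Let f_D and f_A be the unknown fractions; fractions sum to 1 so f_D + f_A = 0.413.
Mass balance: Σ fᵢ·δᵢ = δ_bulk ⇒ f_D·(-0.5) + f_A·(-33.9) = -11.1 − (-3.930) = -7.170
Substitute f_A = 0.413 − f_D:
f_D·(-0.5 − -33.9) = -7.170 − 0.413×(-33.9) = 6.831
f_D = 6.831 / 33.4 = 0.2045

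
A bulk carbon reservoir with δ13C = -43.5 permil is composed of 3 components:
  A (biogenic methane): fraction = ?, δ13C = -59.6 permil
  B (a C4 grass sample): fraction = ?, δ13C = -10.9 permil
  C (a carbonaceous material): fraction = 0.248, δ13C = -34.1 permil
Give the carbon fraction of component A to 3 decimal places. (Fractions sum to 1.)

0.551

Let f_A and f_B be the unknown fractions; fractions sum to 1 so f_A + f_B = 0.752.
Mass balance: Σ fᵢ·δᵢ = δ_bulk ⇒ f_A·(-59.6) + f_B·(-10.9) = -43.5 − (-8.457) = -35.043
Substitute f_B = 0.752 − f_A:
f_A·(-59.6 − -10.9) = -35.043 − 0.752×(-10.9) = -26.846
f_A = -26.846 / -48.7 = 0.5513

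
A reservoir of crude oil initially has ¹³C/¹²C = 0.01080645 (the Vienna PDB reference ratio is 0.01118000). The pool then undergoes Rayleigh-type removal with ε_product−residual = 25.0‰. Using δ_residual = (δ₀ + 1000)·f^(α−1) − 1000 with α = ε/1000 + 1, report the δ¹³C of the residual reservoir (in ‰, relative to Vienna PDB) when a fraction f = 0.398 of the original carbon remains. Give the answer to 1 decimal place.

δ₀ = (0.01080645/0.01118000 − 1)×1000 = (0.966588 − 1)×1000 = -33.412‰
α − 1 = ε/1000 = 0.0250
f^(α−1) = 0.398^(0.0250) = 0.977231
δ_res = (-33.412 + 1000) × 0.977231 − 1000 = 944.579 − 1000 = -55.42‰

-55.4‰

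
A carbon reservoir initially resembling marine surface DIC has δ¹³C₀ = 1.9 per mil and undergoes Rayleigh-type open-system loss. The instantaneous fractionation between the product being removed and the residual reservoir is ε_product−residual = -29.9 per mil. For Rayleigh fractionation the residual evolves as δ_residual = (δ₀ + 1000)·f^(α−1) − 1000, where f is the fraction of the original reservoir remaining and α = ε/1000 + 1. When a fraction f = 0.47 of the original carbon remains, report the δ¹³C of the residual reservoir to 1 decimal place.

24.8 per mil

Rayleigh residual: δ_res = (δ₀ + 1000)·f^(α−1) − 1000
α = ε/1000 + 1 = 0.97010, so α − 1 = -0.02990
f^(α−1) = 0.47^(-0.02990) = 1.022832
δ_res = (1.9 + 1000) × 1.022832 − 1000 = 1024.775 − 1000 = 24.78 per mil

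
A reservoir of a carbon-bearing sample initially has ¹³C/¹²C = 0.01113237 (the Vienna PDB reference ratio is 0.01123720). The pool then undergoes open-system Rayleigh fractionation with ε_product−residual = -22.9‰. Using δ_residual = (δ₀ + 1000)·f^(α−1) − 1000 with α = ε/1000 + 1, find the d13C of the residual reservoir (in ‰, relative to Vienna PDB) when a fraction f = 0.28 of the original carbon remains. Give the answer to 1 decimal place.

δ₀ = (0.01113237/0.01123720 − 1)×1000 = (0.990671 − 1)×1000 = -9.329‰
α − 1 = ε/1000 = -0.0229
f^(α−1) = 0.28^(-0.0229) = 1.029580
δ_res = (-9.329 + 1000) × 1.029580 − 1000 = 1019.975 − 1000 = 19.98‰

20.0‰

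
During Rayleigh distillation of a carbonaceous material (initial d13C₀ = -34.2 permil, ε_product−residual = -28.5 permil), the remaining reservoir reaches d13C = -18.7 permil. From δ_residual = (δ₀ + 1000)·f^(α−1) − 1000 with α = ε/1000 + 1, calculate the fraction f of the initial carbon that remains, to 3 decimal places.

0.572

α − 1 = ε/1000 = -0.0285
(δ_res + 1000)/(δ₀ + 1000) = (-18.7 + 1000)/(-34.2 + 1000) = 981.3/965.8 = 1.016049
f = 1.016049^(1/-0.0285) = exp(ln(1.016049)/-0.0285) = exp(0.01592/-0.0285)
f = exp(-0.5586) = 0.5720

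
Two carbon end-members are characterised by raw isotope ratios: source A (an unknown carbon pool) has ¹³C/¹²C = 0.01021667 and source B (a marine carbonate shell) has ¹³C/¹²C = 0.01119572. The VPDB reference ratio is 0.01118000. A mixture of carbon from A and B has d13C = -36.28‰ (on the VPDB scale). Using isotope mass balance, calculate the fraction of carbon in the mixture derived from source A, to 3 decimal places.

0.430

δ_A = (0.01021667/0.01118000 − 1)×1000 = (0.913835 − 1)×1000 = -86.165‰
δ_B = (0.01119572/0.01118000 − 1)×1000 = (1.001406 − 1)×1000 = 1.406‰
f_A = (δ_mix − δ_B)/(δ_A − δ_B) = (-36.28 − (1.406))/(-86.165 − (1.406))
f_A = -37.686 / -87.572 = 0.4303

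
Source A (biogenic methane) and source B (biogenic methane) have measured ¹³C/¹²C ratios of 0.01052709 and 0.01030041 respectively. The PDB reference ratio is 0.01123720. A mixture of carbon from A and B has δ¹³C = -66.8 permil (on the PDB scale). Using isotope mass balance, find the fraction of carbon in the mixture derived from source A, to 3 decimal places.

0.821

δ_A = (0.01052709/0.01123720 − 1)×1000 = (0.936807 − 1)×1000 = -63.193 permil
δ_B = (0.01030041/0.01123720 − 1)×1000 = (0.916635 − 1)×1000 = -83.365 permil
f_A = (δ_mix − δ_B)/(δ_A − δ_B) = (-66.8 − (-83.365))/(-63.193 − (-83.365))
f_A = 16.565 / 20.172 = 0.8212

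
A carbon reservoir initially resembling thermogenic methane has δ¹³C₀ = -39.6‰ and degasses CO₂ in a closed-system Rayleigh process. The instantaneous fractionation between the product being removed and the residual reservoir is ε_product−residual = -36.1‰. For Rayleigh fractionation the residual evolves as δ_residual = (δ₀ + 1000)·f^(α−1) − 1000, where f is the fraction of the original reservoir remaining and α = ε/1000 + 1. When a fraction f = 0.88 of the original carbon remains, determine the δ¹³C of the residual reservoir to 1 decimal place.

Rayleigh residual: δ_res = (δ₀ + 1000)·f^(α−1) − 1000
α = ε/1000 + 1 = 0.96390, so α − 1 = -0.03610
f^(α−1) = 0.88^(-0.03610) = 1.004625
δ_res = (-39.6 + 1000) × 1.004625 − 1000 = 964.842 − 1000 = -35.16‰

-35.2‰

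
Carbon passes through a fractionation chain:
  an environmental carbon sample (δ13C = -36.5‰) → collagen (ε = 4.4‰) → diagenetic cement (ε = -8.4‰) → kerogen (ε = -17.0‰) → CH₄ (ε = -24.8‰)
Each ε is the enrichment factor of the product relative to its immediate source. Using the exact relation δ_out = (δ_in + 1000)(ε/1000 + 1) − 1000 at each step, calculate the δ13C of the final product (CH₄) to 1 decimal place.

step 1: δ = (-36.50 + 1000)·(4.4/1000 + 1) − 1000 = -32.26‰
step 2: δ = (-32.26 + 1000)·(-8.4/1000 + 1) − 1000 = -40.39‰
step 3: δ = (-40.39 + 1000)·(-17.0/1000 + 1) − 1000 = -56.70‰
step 4: δ = (-56.70 + 1000)·(-24.8/1000 + 1) − 1000 = -80.10‰

-80.1‰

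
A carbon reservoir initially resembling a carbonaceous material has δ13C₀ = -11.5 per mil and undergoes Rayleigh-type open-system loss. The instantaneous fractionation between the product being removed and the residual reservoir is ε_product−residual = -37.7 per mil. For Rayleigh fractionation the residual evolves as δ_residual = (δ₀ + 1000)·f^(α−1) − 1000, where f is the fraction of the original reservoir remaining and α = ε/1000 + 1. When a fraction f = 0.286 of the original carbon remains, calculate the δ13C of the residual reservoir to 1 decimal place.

Rayleigh residual: δ_res = (δ₀ + 1000)·f^(α−1) − 1000
α = ε/1000 + 1 = 0.96230, so α − 1 = -0.03770
f^(α−1) = 0.286^(-0.03770) = 1.048323
δ_res = (-11.5 + 1000) × 1.048323 − 1000 = 1036.267 − 1000 = 36.27 per mil

36.3 per mil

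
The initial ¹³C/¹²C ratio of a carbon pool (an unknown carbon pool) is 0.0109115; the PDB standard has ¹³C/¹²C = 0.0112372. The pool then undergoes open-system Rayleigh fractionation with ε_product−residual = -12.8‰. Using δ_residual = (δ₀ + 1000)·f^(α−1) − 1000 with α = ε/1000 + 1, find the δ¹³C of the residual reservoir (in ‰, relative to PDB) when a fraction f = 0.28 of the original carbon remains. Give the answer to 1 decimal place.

δ₀ = (0.0109115/0.0112372 − 1)×1000 = (0.971016 − 1)×1000 = -28.984‰
α − 1 = ε/1000 = -0.0128
f^(α−1) = 0.28^(-0.0128) = 1.016427
δ_res = (-28.984 + 1000) × 1.016427 − 1000 = 986.967 − 1000 = -13.03‰

-13.0‰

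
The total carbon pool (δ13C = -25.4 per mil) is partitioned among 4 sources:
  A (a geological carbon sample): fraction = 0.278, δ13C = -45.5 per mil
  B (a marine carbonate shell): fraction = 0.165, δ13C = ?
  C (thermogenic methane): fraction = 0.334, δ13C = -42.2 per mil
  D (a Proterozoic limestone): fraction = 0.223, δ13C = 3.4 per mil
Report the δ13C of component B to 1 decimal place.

3.5 per mil

Isotope mass balance: δ_bulk = Σ fᵢ·δᵢ.
-25.4 = 0.278×(-45.5) + 0.165×δ_B + 0.334×(-42.2) + 0.223×(3.4)
0.165·δ_B = -25.4 − (-25.986) = 0.586
δ_B = 0.586 / 0.165 = 3.55 per mil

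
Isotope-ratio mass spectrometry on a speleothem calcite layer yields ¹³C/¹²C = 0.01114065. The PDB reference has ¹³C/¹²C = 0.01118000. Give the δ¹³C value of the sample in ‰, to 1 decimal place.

δ¹³C = (R_sample / R_standard − 1) × 1000
R_sample / R_standard = 0.01114065 / 0.01118000 = 0.996480
δ¹³C = (0.996480 − 1) × 1000 = -3.52‰

-3.5‰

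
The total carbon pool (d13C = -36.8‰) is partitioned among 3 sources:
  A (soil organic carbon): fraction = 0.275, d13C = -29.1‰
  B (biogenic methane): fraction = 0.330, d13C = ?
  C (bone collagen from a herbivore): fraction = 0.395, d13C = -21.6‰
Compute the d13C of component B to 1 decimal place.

Isotope mass balance: δ_bulk = Σ fᵢ·δᵢ.
-36.8 = 0.275×(-29.1) + 0.330×δ_B + 0.395×(-21.6)
0.330·δ_B = -36.8 − (-16.535) = -20.265
δ_B = -20.265 / 0.330 = -61.41‰

-61.4‰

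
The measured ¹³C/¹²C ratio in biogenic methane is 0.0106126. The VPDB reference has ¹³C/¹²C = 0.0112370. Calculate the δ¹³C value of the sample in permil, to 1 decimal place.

δ¹³C = (R_sample / R_standard − 1) × 1000
R_sample / R_standard = 0.0106126 / 0.0112370 = 0.944434
δ¹³C = (0.944434 − 1) × 1000 = -55.57 permil

-55.6 permil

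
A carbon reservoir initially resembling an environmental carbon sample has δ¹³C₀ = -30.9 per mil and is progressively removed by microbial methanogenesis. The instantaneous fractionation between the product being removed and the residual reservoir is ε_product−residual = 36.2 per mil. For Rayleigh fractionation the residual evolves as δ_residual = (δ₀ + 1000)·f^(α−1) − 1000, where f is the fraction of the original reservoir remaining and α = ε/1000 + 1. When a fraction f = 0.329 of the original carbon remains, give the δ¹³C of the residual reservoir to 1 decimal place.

Rayleigh residual: δ_res = (δ₀ + 1000)·f^(α−1) − 1000
α = ε/1000 + 1 = 1.03620, so α − 1 = 0.03620
f^(α−1) = 0.329^(0.03620) = 0.960556
δ_res = (-30.9 + 1000) × 0.960556 − 1000 = 930.874 − 1000 = -69.13 per mil

-69.1 per mil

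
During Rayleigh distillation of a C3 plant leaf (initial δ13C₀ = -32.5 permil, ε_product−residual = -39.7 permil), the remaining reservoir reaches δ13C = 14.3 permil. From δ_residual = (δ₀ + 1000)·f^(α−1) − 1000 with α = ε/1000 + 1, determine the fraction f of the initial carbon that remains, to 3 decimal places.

α − 1 = ε/1000 = -0.0397
(δ_res + 1000)/(δ₀ + 1000) = (14.3 + 1000)/(-32.5 + 1000) = 1014.3/967.5 = 1.048372
f = 1.048372^(1/-0.0397) = exp(ln(1.048372)/-0.0397) = exp(0.04724/-0.0397)
f = exp(-1.1899) = 0.3043

0.304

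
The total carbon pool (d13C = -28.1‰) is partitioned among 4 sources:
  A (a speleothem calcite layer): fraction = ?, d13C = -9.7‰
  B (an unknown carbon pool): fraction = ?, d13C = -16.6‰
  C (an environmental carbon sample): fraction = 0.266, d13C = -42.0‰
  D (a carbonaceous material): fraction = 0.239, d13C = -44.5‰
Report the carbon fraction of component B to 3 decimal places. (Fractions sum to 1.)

Let f_B and f_A be the unknown fractions; fractions sum to 1 so f_B + f_A = 0.495.
Mass balance: Σ fᵢ·δᵢ = δ_bulk ⇒ f_B·(-16.6) + f_A·(-9.7) = -28.1 − (-21.808) = -6.293
Substitute f_A = 0.495 − f_B:
f_B·(-16.6 − -9.7) = -6.293 − 0.495×(-9.7) = -1.491
f_B = -1.491 / -6.9 = 0.2161

0.216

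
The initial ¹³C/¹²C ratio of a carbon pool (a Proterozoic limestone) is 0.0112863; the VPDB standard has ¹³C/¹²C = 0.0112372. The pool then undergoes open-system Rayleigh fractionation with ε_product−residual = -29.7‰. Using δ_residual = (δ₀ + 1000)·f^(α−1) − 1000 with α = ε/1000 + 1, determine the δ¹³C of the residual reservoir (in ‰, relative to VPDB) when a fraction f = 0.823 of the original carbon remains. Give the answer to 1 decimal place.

10.2‰

δ₀ = (0.0112863/0.0112372 − 1)×1000 = (1.004369 − 1)×1000 = 4.369‰
α − 1 = ε/1000 = -0.0297
f^(α−1) = 0.823^(-0.0297) = 1.005802
δ_res = (4.369 + 1000) × 1.005802 − 1000 = 1010.197 − 1000 = 10.20‰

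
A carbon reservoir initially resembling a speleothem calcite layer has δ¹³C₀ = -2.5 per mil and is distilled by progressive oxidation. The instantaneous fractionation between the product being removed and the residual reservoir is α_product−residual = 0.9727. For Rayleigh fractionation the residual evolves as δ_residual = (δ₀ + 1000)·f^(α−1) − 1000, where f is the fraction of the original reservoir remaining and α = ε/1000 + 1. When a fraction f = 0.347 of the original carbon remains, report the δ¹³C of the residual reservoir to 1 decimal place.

Rayleigh residual: δ_res = (δ₀ + 1000)·f^(α−1) − 1000
α − 1 = -0.02730
f^(α−1) = 0.347^(-0.02730) = 1.029317
δ_res = (-2.5 + 1000) × 1.029317 − 1000 = 1026.743 − 1000 = 26.74 per mil

26.7 per mil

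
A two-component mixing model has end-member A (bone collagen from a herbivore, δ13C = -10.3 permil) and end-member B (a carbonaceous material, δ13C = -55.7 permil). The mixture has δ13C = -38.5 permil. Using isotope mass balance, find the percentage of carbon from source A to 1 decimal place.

37.9%

δ_mix = f_A·δ_A + (1 − f_A)·δ_B  ⇒  f_A = (δ_mix − δ_B)/(δ_A − δ_B)
f_A = (-38.5 − (-55.7)) / (-10.3 − (-55.7))
f_A = 17.2 / 45.4 = 0.3789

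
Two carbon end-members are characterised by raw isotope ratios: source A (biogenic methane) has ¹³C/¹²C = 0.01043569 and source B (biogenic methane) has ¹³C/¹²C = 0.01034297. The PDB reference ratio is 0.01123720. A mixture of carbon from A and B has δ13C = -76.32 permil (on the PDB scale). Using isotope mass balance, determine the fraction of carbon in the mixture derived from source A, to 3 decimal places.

0.395

δ_A = (0.01043569/0.01123720 − 1)×1000 = (0.928674 − 1)×1000 = -71.326 permil
δ_B = (0.01034297/0.01123720 − 1)×1000 = (0.920422 − 1)×1000 = -79.578 permil
f_A = (δ_mix − δ_B)/(δ_A − δ_B) = (-76.32 − (-79.578))/(-71.326 − (-79.578))
f_A = 3.258 / 8.251 = 0.3948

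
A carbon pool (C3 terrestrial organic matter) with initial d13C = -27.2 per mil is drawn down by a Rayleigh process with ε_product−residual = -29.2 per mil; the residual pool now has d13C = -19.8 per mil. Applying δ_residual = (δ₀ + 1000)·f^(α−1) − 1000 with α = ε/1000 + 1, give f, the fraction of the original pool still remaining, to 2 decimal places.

0.77

α − 1 = ε/1000 = -0.0292
(δ_res + 1000)/(δ₀ + 1000) = (-19.8 + 1000)/(-27.2 + 1000) = 980.2/972.8 = 1.007607
f = 1.007607^(1/-0.0292) = exp(ln(1.007607)/-0.0292) = exp(0.00758/-0.0292)
f = exp(-0.2595) = 0.7714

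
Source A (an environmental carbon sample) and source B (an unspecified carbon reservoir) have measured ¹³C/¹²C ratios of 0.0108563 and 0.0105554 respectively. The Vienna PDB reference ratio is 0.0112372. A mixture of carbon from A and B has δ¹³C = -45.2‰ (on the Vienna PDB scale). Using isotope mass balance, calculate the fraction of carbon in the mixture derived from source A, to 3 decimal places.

δ_A = (0.0108563/0.0112372 − 1)×1000 = (0.966104 − 1)×1000 = -33.896‰
δ_B = (0.0105554/0.0112372 − 1)×1000 = (0.939327 − 1)×1000 = -60.673‰
f_A = (δ_mix − δ_B)/(δ_A − δ_B) = (-45.2 − (-60.673))/(-33.896 − (-60.673))
f_A = 15.473 / 26.777 = 0.5779

0.578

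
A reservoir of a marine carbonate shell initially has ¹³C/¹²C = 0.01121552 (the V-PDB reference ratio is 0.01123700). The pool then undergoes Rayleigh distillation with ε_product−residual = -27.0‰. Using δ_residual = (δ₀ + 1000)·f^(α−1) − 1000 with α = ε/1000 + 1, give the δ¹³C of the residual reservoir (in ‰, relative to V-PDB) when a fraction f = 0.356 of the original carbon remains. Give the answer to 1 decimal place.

δ₀ = (0.01121552/0.01123700 − 1)×1000 = (0.998088 − 1)×1000 = -1.912‰
α − 1 = ε/1000 = -0.0270
f^(α−1) = 0.356^(-0.0270) = 1.028279
δ_res = (-1.912 + 1000) × 1.028279 − 1000 = 1026.313 − 1000 = 26.31‰

26.3‰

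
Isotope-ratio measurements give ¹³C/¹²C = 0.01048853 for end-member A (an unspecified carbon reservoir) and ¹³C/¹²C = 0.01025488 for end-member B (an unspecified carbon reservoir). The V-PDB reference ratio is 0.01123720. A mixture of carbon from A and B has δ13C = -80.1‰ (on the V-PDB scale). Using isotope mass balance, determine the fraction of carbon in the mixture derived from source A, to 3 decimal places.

δ_A = (0.01048853/0.01123720 − 1)×1000 = (0.933376 − 1)×1000 = -66.624‰
δ_B = (0.01025488/0.01123720 − 1)×1000 = (0.912583 − 1)×1000 = -87.417‰
f_A = (δ_mix − δ_B)/(δ_A − δ_B) = (-80.1 − (-87.417))/(-66.624 − (-87.417))
f_A = 7.317 / 20.793 = 0.3519

0.352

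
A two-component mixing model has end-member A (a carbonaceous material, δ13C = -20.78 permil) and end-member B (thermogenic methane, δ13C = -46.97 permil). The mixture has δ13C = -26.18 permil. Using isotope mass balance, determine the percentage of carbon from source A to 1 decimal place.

79.4%

δ_mix = f_A·δ_A + (1 − f_A)·δ_B  ⇒  f_A = (δ_mix − δ_B)/(δ_A − δ_B)
f_A = (-26.18 − (-46.97)) / (-20.78 − (-46.97))
f_A = 20.79 / 26.19 = 0.7938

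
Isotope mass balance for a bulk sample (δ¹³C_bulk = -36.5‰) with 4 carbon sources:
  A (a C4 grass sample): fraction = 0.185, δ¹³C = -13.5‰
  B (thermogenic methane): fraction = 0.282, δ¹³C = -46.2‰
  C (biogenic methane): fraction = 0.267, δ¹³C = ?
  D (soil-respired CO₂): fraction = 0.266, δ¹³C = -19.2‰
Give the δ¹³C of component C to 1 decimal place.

Isotope mass balance: δ_bulk = Σ fᵢ·δᵢ.
-36.5 = 0.185×(-13.5) + 0.282×(-46.2) + 0.267×δ_C + 0.266×(-19.2)
0.267·δ_C = -36.5 − (-20.633) = -15.867
δ_C = -15.867 / 0.267 = -59.43‰

-59.4‰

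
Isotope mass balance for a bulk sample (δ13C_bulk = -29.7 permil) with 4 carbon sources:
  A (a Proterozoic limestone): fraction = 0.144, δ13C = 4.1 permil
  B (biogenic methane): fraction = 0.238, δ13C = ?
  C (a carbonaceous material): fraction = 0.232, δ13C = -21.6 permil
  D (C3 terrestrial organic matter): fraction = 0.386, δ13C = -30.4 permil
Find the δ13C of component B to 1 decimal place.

Isotope mass balance: δ_bulk = Σ fᵢ·δᵢ.
-29.7 = 0.144×(4.1) + 0.238×δ_B + 0.232×(-21.6) + 0.386×(-30.4)
0.238·δ_B = -29.7 − (-16.155) = -13.545
δ_B = -13.545 / 0.238 = -56.91 permil

-56.9 permil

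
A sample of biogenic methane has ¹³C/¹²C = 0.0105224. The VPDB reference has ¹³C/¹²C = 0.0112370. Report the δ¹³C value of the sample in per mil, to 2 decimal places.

δ¹³C = (R_sample / R_standard − 1) × 1000
R_sample / R_standard = 0.0105224 / 0.0112370 = 0.936407
δ¹³C = (0.936407 − 1) × 1000 = -63.593 per mil

-63.59 per mil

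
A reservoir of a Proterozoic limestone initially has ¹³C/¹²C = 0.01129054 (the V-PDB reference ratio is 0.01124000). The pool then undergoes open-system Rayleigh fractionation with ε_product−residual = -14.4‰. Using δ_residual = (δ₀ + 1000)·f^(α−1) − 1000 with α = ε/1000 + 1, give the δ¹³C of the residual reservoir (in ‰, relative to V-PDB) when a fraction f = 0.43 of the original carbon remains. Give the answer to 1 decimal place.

16.8‰

δ₀ = (0.01129054/0.01124000 − 1)×1000 = (1.004496 − 1)×1000 = 4.496‰
α − 1 = ε/1000 = -0.0144
f^(α−1) = 0.43^(-0.0144) = 1.012227
δ_res = (4.496 + 1000) × 1.012227 − 1000 = 1016.779 − 1000 = 16.78‰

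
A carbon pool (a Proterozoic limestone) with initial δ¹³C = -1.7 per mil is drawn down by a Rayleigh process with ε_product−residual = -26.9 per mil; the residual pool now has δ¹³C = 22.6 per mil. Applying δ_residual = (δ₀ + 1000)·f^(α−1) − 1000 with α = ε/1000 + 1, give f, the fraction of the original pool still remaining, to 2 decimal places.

0.41

α − 1 = ε/1000 = -0.0269
(δ_res + 1000)/(δ₀ + 1000) = (22.6 + 1000)/(-1.7 + 1000) = 1022.6/998.3 = 1.024341
f = 1.024341^(1/-0.0269) = exp(ln(1.024341)/-0.0269) = exp(0.02405/-0.0269)
f = exp(-0.8940) = 0.4090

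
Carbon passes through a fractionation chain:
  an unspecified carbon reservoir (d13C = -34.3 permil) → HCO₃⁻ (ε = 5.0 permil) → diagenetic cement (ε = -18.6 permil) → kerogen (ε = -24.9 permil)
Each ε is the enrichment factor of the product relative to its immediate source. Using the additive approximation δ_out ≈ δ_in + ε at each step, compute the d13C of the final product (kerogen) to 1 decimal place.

-72.8 permil

step 1: δ ≈ -34.3 + (5.0) = -29.3 permil
step 2: δ ≈ -29.3 + (-18.6) = -47.9 permil
step 3: δ ≈ -47.9 + (-24.9) = -72.8 permil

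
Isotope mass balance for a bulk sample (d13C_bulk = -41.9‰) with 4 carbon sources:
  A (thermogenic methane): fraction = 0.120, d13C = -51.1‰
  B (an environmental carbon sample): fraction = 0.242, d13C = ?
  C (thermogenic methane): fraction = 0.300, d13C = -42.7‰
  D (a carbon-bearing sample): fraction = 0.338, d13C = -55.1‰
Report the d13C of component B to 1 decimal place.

-17.9‰

Isotope mass balance: δ_bulk = Σ fᵢ·δᵢ.
-41.9 = 0.120×(-51.1) + 0.242×δ_B + 0.300×(-42.7) + 0.338×(-55.1)
0.242·δ_B = -41.9 − (-37.566) = -4.334
δ_B = -4.334 / 0.242 = -17.91‰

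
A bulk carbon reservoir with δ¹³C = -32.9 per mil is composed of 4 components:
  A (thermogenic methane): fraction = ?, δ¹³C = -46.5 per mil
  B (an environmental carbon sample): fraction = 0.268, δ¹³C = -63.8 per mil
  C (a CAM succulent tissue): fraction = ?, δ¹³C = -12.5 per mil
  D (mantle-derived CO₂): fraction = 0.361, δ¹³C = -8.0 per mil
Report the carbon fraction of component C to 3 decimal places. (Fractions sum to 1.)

Let f_C and f_A be the unknown fractions; fractions sum to 1 so f_C + f_A = 0.371.
Mass balance: Σ fᵢ·δᵢ = δ_bulk ⇒ f_C·(-12.5) + f_A·(-46.5) = -32.9 − (-19.986) = -12.914
Substitute f_A = 0.371 − f_C:
f_C·(-12.5 − -46.5) = -12.914 − 0.371×(-46.5) = 4.338
f_C = 4.338 / 34.0 = 0.1276

0.128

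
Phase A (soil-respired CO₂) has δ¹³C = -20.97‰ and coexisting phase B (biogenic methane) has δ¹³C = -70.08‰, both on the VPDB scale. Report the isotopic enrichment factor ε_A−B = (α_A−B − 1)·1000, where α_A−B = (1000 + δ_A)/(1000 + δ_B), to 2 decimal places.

α_A−B = (1000 + -20.97) / (1000 + -70.08) = 979.03 / 929.92 = 1.052811
ε_A−B = (1.052811 − 1) × 1000 = 52.811‰
(The approximation ε ≈ δ_A − δ_B would give 49.11‰.)

52.81‰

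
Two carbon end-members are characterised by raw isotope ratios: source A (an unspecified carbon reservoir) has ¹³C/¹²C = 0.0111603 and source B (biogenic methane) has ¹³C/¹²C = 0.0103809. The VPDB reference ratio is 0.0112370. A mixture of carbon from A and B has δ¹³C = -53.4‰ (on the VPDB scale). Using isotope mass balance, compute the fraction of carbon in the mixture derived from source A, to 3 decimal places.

0.329

δ_A = (0.0111603/0.0112370 − 1)×1000 = (0.993174 − 1)×1000 = -6.826‰
δ_B = (0.0103809/0.0112370 − 1)×1000 = (0.923814 − 1)×1000 = -76.186‰
f_A = (δ_mix − δ_B)/(δ_A − δ_B) = (-53.4 − (-76.186))/(-6.826 − (-76.186))
f_A = 22.786 / 69.360 = 0.3285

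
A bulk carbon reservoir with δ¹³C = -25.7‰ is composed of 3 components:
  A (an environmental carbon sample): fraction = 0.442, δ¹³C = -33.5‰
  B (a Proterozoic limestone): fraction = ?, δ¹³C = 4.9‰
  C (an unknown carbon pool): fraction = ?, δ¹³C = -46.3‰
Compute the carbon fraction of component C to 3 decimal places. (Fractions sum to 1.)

Let f_C and f_B be the unknown fractions; fractions sum to 1 so f_C + f_B = 0.558.
Mass balance: Σ fᵢ·δᵢ = δ_bulk ⇒ f_C·(-46.3) + f_B·(4.9) = -25.7 − (-14.807) = -10.893
Substitute f_B = 0.558 − f_C:
f_C·(-46.3 − 4.9) = -10.893 − 0.558×(4.9) = -13.627
f_C = -13.627 / -51.2 = 0.2662

0.266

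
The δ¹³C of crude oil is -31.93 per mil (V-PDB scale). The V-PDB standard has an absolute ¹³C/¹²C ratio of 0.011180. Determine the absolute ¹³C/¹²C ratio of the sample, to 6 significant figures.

R_sample = R_standard × (δ¹³C/1000 + 1)
R_sample = 0.011180 × (-31.93/1000 + 1) = 0.011180 × 0.968070
R_sample = 0.0108230

0.0108230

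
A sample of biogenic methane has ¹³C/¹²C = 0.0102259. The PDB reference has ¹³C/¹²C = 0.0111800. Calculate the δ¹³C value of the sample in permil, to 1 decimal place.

-85.3 permil

δ¹³C = (R_sample / R_standard − 1) × 1000
R_sample / R_standard = 0.0102259 / 0.0111800 = 0.914660
δ¹³C = (0.914660 − 1) × 1000 = -85.34 permil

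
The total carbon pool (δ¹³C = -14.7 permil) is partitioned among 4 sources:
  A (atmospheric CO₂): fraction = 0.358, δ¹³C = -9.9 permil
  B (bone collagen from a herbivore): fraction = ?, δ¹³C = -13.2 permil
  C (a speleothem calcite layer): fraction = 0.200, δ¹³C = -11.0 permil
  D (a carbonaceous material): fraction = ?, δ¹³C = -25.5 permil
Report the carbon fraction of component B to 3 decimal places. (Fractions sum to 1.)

0.188

Let f_B and f_D be the unknown fractions; fractions sum to 1 so f_B + f_D = 0.442.
Mass balance: Σ fᵢ·δᵢ = δ_bulk ⇒ f_B·(-13.2) + f_D·(-25.5) = -14.7 − (-5.744) = -8.956
Substitute f_D = 0.442 − f_B:
f_B·(-13.2 − -25.5) = -8.956 − 0.442×(-25.5) = 2.315
f_B = 2.315 / 12.3 = 0.1882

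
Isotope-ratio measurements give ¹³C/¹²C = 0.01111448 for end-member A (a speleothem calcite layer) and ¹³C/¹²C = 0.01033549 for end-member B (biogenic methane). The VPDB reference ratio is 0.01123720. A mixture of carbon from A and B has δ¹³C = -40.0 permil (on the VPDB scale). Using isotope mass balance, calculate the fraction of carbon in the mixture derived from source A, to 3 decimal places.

0.581

δ_A = (0.01111448/0.01123720 − 1)×1000 = (0.989079 − 1)×1000 = -10.921 permil
δ_B = (0.01033549/0.01123720 − 1)×1000 = (0.919757 − 1)×1000 = -80.243 permil
f_A = (δ_mix − δ_B)/(δ_A − δ_B) = (-40.0 − (-80.243))/(-10.921 − (-80.243))
f_A = 40.243 / 69.322 = 0.5805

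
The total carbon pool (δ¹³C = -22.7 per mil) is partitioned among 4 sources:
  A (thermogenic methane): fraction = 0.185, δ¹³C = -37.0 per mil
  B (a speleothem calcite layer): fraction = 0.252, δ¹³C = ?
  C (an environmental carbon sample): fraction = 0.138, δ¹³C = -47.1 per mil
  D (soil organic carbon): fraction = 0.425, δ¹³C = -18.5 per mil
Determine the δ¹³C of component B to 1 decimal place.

Isotope mass balance: δ_bulk = Σ fᵢ·δᵢ.
-22.7 = 0.185×(-37.0) + 0.252×δ_B + 0.138×(-47.1) + 0.425×(-18.5)
0.252·δ_B = -22.7 − (-21.207) = -1.493
δ_B = -1.493 / 0.252 = -5.92 per mil

-5.9 per mil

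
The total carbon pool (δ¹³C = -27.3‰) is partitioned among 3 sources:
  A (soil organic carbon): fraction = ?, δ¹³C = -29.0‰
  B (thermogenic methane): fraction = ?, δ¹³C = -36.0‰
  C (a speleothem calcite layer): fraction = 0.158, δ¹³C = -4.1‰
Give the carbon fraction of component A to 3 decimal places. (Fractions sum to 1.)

Let f_A and f_B be the unknown fractions; fractions sum to 1 so f_A + f_B = 0.842.
Mass balance: Σ fᵢ·δᵢ = δ_bulk ⇒ f_A·(-29.0) + f_B·(-36.0) = -27.3 − (-0.648) = -26.652
Substitute f_B = 0.842 − f_A:
f_A·(-29.0 − -36.0) = -26.652 − 0.842×(-36.0) = 3.660
f_A = 3.660 / 7.0 = 0.5228

0.523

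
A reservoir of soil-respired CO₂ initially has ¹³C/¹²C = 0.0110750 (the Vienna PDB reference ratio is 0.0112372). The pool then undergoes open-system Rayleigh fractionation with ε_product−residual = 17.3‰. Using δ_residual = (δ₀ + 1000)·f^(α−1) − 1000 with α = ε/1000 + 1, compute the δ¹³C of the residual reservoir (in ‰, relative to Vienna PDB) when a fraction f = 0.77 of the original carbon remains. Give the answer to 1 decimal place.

-18.9‰

δ₀ = (0.0110750/0.0112372 − 1)×1000 = (0.985566 − 1)×1000 = -14.434‰
α − 1 = ε/1000 = 0.0173
f^(α−1) = 0.77^(0.0173) = 0.995489
δ_res = (-14.434 + 1000) × 0.995489 − 1000 = 981.120 − 1000 = -18.88‰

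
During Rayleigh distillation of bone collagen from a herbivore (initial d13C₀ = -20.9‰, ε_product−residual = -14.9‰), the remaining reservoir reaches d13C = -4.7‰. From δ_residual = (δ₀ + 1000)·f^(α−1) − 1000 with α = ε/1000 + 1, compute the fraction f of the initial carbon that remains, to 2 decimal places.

0.33

α − 1 = ε/1000 = -0.0149
(δ_res + 1000)/(δ₀ + 1000) = (-4.7 + 1000)/(-20.9 + 1000) = 995.3/979.1 = 1.016546
f = 1.016546^(1/-0.0149) = exp(ln(1.016546)/-0.0149) = exp(0.01641/-0.0149)
f = exp(-1.1014) = 0.3324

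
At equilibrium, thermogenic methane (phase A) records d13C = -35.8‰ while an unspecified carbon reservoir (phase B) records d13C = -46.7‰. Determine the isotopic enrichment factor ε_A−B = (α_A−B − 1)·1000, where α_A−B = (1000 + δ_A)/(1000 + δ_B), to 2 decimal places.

11.43‰

α_A−B = (1000 + -35.8) / (1000 + -46.7) = 964.2 / 953.3 = 1.011434
ε_A−B = (1.011434 − 1) × 1000 = 11.434‰
(The approximation ε ≈ δ_A − δ_B would give 10.9‰.)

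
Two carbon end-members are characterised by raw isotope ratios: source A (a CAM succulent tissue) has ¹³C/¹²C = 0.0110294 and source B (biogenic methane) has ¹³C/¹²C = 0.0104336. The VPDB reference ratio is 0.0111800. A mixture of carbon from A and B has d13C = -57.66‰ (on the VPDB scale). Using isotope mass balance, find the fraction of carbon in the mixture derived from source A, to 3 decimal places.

0.171

δ_A = (0.0110294/0.0111800 − 1)×1000 = (0.986530 − 1)×1000 = -13.470‰
δ_B = (0.0104336/0.0111800 − 1)×1000 = (0.933238 − 1)×1000 = -66.762‰
f_A = (δ_mix − δ_B)/(δ_A − δ_B) = (-57.66 − (-66.762))/(-13.470 − (-66.762))
f_A = 9.102 / 53.292 = 0.1708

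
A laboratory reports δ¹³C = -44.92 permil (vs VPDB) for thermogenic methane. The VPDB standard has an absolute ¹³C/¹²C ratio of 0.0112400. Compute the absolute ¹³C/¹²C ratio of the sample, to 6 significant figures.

R_sample = R_standard × (δ¹³C/1000 + 1)
R_sample = 0.0112400 × (-44.92/1000 + 1) = 0.0112400 × 0.955080
R_sample = 0.0107351

0.0107351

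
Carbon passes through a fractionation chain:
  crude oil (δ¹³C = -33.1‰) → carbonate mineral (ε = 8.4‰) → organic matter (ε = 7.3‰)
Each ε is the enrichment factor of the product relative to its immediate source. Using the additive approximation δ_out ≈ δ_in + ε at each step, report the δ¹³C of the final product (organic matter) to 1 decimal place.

-17.4‰

step 1: δ ≈ -33.1 + (8.4) = -24.7‰
step 2: δ ≈ -24.7 + (7.3) = -17.4‰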